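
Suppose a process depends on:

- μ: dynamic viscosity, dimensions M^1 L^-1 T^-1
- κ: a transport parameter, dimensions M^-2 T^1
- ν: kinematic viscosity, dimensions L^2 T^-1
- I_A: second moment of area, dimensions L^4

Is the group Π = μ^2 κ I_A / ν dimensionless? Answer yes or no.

yes

Sum the exponent of each base dimension across the product:
  M: 2·[μ]_M + [κ]_M − [ν]_M + [I_A]_M = 2·(1) + (-2) − (0) + (0) = 0
  L: 2·[μ]_L + [κ]_L − [ν]_L + [I_A]_L = 2·(-1) + (0) − (2) + (4) = 0
  T: 2·[μ]_T + [κ]_T − [ν]_T + [I_A]_T = 2·(-1) + (1) − (-1) + (0) = 0
All base exponents vanish — dimensionless.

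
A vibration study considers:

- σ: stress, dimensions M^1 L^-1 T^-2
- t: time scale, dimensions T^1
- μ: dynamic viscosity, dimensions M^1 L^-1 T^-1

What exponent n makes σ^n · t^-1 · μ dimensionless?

Balance the M exponent: (1)·n from σ, plus −(0) + (1) = 1 from the rest, must sum to zero.
n + 1 = 0, so n = -1.

-1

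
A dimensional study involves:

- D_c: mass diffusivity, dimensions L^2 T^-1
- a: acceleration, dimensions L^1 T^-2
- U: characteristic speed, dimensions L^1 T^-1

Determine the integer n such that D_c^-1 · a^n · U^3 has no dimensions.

Balance the L exponent: (1)·n from a, plus −(2) + 3·(1) = 1 from the rest, must sum to zero.
n + 1 = 0, so n = -1.

-1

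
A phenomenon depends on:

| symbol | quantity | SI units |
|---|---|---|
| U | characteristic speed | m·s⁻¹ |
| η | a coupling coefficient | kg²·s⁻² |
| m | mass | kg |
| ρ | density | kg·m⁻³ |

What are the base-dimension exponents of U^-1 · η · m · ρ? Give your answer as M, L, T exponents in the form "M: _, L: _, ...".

Collect each base-dimension exponent across the product:
  M: −(0) + (2) + (1) + (1) = 4
  L: −(1) + (0) + (0) + (-3) = -4
  T: −(-1) + (-2) + (0) + (0) = -1
So the dimensions are [M⁴ L⁻⁴ T⁻¹].

M: 4, L: -4, T: -1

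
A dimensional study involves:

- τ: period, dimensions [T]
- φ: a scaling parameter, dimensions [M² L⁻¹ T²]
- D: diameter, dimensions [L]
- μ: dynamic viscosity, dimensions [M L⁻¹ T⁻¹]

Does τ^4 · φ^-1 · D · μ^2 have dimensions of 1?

yes

Sum the exponent of each base dimension across the product:
  M: 4·[τ]_M − [φ]_M + [D]_M + 2·[μ]_M = 4·(0) − (2) + (0) + 2·(1) = 0
  L: 4·[τ]_L − [φ]_L + [D]_L + 2·[μ]_L = 4·(0) − (-1) + (1) + 2·(-1) = 0
  T: 4·[τ]_T − [φ]_T + [D]_T + 2·[μ]_T = 4·(1) − (2) + (0) + 2·(-1) = 0
All base exponents vanish — dimensionless.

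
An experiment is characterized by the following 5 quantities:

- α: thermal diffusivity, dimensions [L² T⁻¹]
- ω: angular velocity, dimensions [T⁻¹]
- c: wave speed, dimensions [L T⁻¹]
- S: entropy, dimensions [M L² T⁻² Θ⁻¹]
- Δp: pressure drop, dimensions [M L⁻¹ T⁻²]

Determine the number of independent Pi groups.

1

There are 5 variables and 4 base dimensions (M, L, T, Θ).
The dimension matrix has rank 4.
Independent dimensionless groups: 5 − 4 = 1.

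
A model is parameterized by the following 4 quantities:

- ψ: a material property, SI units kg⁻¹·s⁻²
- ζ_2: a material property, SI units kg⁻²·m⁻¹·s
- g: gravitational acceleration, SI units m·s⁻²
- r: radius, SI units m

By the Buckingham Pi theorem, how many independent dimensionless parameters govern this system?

There are 4 variables and 3 base dimensions (M, L, T).
The dimension matrix has rank 3.
Independent dimensionless groups: 4 − 3 = 1.

1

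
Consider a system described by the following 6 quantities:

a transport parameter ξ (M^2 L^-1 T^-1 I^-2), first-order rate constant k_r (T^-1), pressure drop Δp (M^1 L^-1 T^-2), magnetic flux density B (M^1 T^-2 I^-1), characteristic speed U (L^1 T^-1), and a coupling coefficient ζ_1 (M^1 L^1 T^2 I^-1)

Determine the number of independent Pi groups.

There are 6 variables and 4 base dimensions (M, L, T, I).
The dimension matrix has rank 4.
Independent dimensionless groups: 6 − 4 = 2.

2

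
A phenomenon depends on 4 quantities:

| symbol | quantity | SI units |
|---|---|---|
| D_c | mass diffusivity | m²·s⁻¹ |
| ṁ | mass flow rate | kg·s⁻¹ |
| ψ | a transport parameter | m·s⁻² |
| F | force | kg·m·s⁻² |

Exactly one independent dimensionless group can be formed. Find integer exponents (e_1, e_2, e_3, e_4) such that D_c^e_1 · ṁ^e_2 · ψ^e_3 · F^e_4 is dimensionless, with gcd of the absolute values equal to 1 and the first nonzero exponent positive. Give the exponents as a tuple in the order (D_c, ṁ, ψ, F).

(1, 3, 1, -3)

M: e_1·(0) + e_2·(1) + e_3·(0) + e_4·(1) = 0
L: e_1·(2) + e_2·(0) + e_3·(1) + e_4·(1) = 0
T: e_1·(-1) + e_2·(-1) + e_3·(-2) + e_4·(-2) = 0
Solving this homogeneous linear system for the smallest-integer solution (first nonzero entry positive) gives (1, 3, 1, -3).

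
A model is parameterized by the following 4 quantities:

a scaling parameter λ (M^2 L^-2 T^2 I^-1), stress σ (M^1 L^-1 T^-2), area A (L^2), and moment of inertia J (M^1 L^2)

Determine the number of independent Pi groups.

There are 4 variables and 4 base dimensions (M, L, T, I).
The dimension matrix has rank 4.
Independent dimensionless groups: 4 − 4 = 0.

0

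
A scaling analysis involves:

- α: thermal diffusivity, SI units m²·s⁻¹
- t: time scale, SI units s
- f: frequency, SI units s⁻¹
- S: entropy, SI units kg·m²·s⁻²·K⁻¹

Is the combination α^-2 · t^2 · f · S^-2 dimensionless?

no

Sum the exponent of each base dimension across the product:
  M: −2·[α]_M + 2·[t]_M + [f]_M − 2·[S]_M = −2·(0) + 2·(0) + (0) − 2·(1) = -2
  L: −2·[α]_L + 2·[t]_L + [f]_L − 2·[S]_L = −2·(2) + 2·(0) + (0) − 2·(2) = -8
  T: −2·[α]_T + 2·[t]_T + [f]_T − 2·[S]_T = −2·(-1) + 2·(1) + (-1) − 2·(-2) = 7
  Θ: −2·[α]_Θ + 2·[t]_Θ + [f]_Θ − 2·[S]_Θ = −2·(0) + 2·(0) + (0) − 2·(-1) = 2
Net dimensions [M⁻² L⁻⁸ T⁷ Θ²] ≠ [1] — not dimensionless.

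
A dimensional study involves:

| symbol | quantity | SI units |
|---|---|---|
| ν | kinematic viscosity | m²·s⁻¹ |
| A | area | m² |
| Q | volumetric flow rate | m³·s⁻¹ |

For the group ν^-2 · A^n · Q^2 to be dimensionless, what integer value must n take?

-1

Balance the L exponent: (2)·n from A, plus −2·(2) + 2·(3) = 2 from the rest, must sum to zero.
2n + 2 = 0, so n = -1.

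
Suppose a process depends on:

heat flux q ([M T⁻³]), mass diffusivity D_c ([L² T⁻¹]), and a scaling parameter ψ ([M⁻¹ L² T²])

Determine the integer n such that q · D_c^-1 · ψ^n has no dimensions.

Balance the M exponent: (-1)·n from ψ, plus (1) − (0) = 1 from the rest, must sum to zero.
−n + 1 = 0, so n = 1.

1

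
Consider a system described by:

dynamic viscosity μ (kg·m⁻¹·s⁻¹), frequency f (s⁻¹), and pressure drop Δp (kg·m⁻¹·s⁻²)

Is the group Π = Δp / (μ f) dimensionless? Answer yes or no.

Sum the exponent of each base dimension across the product:
  M: −[μ]_M − [f]_M + [Δp]_M = −(1) − (0) + (1) = 0
  L: −[μ]_L − [f]_L + [Δp]_L = −(-1) − (0) + (-1) = 0
  T: −[μ]_T − [f]_T + [Δp]_T = −(-1) − (-1) + (-2) = 0
  Θ: −[μ]_Θ − [f]_Θ + [Δp]_Θ = −(0) − (0) + (0) = 0
All base exponents vanish — dimensionless.

yes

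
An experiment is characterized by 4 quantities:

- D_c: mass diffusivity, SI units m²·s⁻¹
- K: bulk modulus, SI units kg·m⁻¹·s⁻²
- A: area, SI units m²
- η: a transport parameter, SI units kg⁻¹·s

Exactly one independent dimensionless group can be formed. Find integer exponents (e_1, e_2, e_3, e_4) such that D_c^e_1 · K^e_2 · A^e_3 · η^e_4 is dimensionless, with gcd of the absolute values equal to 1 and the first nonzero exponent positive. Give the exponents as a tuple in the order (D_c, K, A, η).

M: e_1·(0) + e_2·(1) + e_3·(0) + e_4·(-1) = 0
L: e_1·(2) + e_2·(-1) + e_3·(2) + e_4·(0) = 0
T: e_1·(-1) + e_2·(-2) + e_3·(0) + e_4·(1) = 0
Solving this homogeneous linear system for the smallest-integer solution (first nonzero entry positive) gives (2, -2, -3, -2).

(2, -2, -3, -2)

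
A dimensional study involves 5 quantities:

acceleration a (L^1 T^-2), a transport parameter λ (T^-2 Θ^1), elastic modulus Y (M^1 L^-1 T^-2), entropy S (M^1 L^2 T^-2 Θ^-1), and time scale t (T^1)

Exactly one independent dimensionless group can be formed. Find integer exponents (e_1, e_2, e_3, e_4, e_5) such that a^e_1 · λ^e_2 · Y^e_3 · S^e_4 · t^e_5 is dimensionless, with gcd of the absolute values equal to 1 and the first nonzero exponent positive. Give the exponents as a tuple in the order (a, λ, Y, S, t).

M: e_1·(0) + e_2·(0) + e_3·(1) + e_4·(1) + e_5·(0) = 0
L: e_1·(1) + e_2·(0) + e_3·(-1) + e_4·(2) + e_5·(0) = 0
T: e_1·(-2) + e_2·(-2) + e_3·(-2) + e_4·(-2) + e_5·(1) = 0
Θ: e_1·(0) + e_2·(1) + e_3·(0) + e_4·(-1) + e_5·(0) = 0
Solving this homogeneous linear system for the smallest-integer solution (first nonzero entry positive) gives (3, -1, 1, -1, 4).

(3, -1, 1, -1, 4)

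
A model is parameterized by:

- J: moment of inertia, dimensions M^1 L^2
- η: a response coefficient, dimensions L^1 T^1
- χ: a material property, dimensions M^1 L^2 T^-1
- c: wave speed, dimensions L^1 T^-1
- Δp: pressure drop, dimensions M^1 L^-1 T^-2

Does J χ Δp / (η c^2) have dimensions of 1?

Sum the exponent of each base dimension across the product:
  M: [J]_M − [η]_M + [χ]_M − 2·[c]_M + [Δp]_M = (1) − (0) + (1) − 2·(0) + (1) = 3
  L: [J]_L − [η]_L + [χ]_L − 2·[c]_L + [Δp]_L = (2) − (1) + (2) − 2·(1) + (-1) = 0
  T: [J]_T − [η]_T + [χ]_T − 2·[c]_T + [Δp]_T = (0) − (1) + (-1) − 2·(-1) + (-2) = -2
Net dimensions [M³ T⁻²] ≠ [1] — not dimensionless.

no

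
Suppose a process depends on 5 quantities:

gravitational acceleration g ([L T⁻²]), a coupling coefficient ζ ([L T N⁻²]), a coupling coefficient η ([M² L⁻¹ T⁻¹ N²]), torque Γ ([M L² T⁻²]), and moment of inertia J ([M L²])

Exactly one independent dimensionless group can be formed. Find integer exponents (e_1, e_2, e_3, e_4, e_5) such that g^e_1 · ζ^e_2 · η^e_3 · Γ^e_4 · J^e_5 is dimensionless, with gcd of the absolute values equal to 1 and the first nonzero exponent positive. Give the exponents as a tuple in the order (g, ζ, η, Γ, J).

M: e_1·(0) + e_2·(0) + e_3·(2) + e_4·(1) + e_5·(1) = 0
L: e_1·(1) + e_2·(1) + e_3·(-1) + e_4·(2) + e_5·(2) = 0
T: e_1·(-2) + e_2·(1) + e_3·(-1) + e_4·(-2) + e_5·(0) = 0
N: e_1·(0) + e_2·(-2) + e_3·(2) + e_4·(0) + e_5·(0) = 0
Solving this homogeneous linear system for the smallest-integer solution (first nonzero entry positive) gives (4, 1, 1, -4, 2).

(4, 1, 1, -4, 2)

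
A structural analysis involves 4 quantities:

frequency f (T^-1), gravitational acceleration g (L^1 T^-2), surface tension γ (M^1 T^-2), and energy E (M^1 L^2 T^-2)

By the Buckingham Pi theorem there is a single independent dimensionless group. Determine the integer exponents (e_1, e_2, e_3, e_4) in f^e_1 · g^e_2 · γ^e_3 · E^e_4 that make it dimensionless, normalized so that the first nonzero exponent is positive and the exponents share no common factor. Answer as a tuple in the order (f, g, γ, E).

(4, -2, -1, 1)

M: e_1·(0) + e_2·(0) + e_3·(1) + e_4·(1) = 0
L: e_1·(0) + e_2·(1) + e_3·(0) + e_4·(2) = 0
T: e_1·(-1) + e_2·(-2) + e_3·(-2) + e_4·(-2) = 0
Solving this homogeneous linear system for the smallest-integer solution (first nonzero entry positive) gives (4, -2, -1, 1).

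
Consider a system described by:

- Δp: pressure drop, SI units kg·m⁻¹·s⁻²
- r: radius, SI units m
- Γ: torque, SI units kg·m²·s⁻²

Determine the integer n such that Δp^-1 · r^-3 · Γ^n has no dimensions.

Balance the M exponent: (1)·n from Γ, plus −(1) − 3·(0) = -1 from the rest, must sum to zero.
n − 1 = 0, so n = 1.

1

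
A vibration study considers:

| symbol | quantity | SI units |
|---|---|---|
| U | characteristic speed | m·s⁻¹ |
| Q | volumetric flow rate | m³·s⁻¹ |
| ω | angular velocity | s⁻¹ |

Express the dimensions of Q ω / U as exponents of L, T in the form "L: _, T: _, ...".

Collect each base-dimension exponent across the product:
  L: −(1) + (3) + (0) = 2
  T: −(-1) + (-1) + (-1) = -1
So the dimensions are [L² T⁻¹].

L: 2, T: -1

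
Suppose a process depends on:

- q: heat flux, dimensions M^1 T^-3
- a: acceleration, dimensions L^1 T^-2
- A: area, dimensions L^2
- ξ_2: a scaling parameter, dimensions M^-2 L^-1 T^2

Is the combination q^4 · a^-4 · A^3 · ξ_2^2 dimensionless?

yes

Sum the exponent of each base dimension across the product:
  M: 4·[q]_M − 4·[a]_M + 3·[A]_M + 2·[ξ_2]_M = 4·(1) − 4·(0) + 3·(0) + 2·(-2) = 0
  L: 4·[q]_L − 4·[a]_L + 3·[A]_L + 2·[ξ_2]_L = 4·(0) − 4·(1) + 3·(2) + 2·(-1) = 0
  T: 4·[q]_T − 4·[a]_T + 3·[A]_T + 2·[ξ_2]_T = 4·(-3) − 4·(-2) + 3·(0) + 2·(2) = 0
All base exponents vanish — dimensionless.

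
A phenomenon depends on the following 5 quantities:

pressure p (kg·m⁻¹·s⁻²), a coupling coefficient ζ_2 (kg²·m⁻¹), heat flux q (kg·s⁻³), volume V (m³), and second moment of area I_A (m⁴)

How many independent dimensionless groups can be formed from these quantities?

There are 5 variables and 3 base dimensions (M, L, T).
The dimension matrix has rank 3.
Independent dimensionless groups: 5 − 3 = 2.

2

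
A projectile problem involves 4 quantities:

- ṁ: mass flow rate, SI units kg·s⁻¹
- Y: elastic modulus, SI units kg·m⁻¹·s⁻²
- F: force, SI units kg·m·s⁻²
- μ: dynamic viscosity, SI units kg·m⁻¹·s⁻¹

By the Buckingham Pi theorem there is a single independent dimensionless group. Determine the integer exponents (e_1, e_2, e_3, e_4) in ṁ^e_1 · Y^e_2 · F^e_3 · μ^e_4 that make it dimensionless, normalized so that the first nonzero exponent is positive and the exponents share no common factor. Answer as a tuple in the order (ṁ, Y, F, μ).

(2, 1, -1, -2)

M: e_1·(1) + e_2·(1) + e_3·(1) + e_4·(1) = 0
L: e_1·(0) + e_2·(-1) + e_3·(1) + e_4·(-1) = 0
T: e_1·(-1) + e_2·(-2) + e_3·(-2) + e_4·(-1) = 0
Solving this homogeneous linear system for the smallest-integer solution (first nonzero entry positive) gives (2, 1, -1, -2).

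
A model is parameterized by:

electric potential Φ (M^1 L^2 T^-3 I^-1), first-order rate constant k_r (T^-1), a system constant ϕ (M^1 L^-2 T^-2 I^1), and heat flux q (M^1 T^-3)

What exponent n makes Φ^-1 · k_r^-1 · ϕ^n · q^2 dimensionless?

Balance the M exponent: (1)·n from ϕ, plus −(1) − (0) + 2·(1) = 1 from the rest, must sum to zero.
n + 1 = 0, so n = -1.

-1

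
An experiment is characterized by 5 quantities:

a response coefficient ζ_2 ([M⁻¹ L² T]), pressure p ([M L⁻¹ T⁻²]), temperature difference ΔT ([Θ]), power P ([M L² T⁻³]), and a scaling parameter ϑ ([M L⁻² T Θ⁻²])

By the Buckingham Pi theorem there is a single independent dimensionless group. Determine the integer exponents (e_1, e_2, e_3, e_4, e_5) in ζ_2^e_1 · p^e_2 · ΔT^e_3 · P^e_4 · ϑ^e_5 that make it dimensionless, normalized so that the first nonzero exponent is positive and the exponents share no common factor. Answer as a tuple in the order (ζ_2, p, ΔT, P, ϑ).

(4, 4, 2, -1, 1)

M: e_1·(-1) + e_2·(1) + e_3·(0) + e_4·(1) + e_5·(1) = 0
L: e_1·(2) + e_2·(-1) + e_3·(0) + e_4·(2) + e_5·(-2) = 0
T: e_1·(1) + e_2·(-2) + e_3·(0) + e_4·(-3) + e_5·(1) = 0
Θ: e_1·(0) + e_2·(0) + e_3·(1) + e_4·(0) + e_5·(-2) = 0
Solving this homogeneous linear system for the smallest-integer solution (first nonzero entry positive) gives (4, 4, 2, -1, 1).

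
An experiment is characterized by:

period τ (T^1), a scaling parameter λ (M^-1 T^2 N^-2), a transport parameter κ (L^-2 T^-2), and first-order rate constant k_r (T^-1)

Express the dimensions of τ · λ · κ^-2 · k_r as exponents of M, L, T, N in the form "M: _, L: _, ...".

M: -1, L: 4, T: 6, N: -2

Collect each base-dimension exponent across the product:
  M: (0) + (-1) − 2·(0) + (0) = -1
  L: (0) + (0) − 2·(-2) + (0) = 4
  T: (1) + (2) − 2·(-2) + (-1) = 6
  N: (0) + (-2) − 2·(0) + (0) = -2
So the dimensions are [M⁻¹ L⁴ T⁶ N⁻²].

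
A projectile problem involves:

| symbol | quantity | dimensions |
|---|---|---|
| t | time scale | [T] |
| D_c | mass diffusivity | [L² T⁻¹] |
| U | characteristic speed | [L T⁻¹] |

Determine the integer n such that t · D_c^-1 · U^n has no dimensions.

Balance the L exponent: (1)·n from U, plus (0) − (2) = -2 from the rest, must sum to zero.
n − 2 = 0, so n = 2.

2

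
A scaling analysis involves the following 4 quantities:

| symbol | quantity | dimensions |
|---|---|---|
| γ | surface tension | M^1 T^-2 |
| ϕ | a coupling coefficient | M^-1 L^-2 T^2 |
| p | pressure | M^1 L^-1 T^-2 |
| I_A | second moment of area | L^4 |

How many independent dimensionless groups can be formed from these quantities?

2

There are 4 variables and 3 base dimensions (M, L, T).
The dimension matrix has rank 2 (less than 3: the dimension vectors are linearly dependent).
Independent dimensionless groups: 4 − 2 = 2.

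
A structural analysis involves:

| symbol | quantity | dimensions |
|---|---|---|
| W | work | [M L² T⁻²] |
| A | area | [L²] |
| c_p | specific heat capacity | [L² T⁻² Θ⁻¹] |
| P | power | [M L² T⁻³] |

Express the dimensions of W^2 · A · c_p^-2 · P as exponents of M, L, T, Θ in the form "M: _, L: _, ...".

Collect each base-dimension exponent across the product:
  M: 2·(1) + (0) − 2·(0) + (1) = 3
  L: 2·(2) + (2) − 2·(2) + (2) = 4
  T: 2·(-2) + (0) − 2·(-2) + (-3) = -3
  Θ: 2·(0) + (0) − 2·(-1) + (0) = 2
So the dimensions are [M³ L⁴ T⁻³ Θ²].

M: 3, L: 4, T: -3, Θ: 2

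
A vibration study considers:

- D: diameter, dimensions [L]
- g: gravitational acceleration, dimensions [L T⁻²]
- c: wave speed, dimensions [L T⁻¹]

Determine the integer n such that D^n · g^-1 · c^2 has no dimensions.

Balance the L exponent: (1)·n from D, plus −(1) + 2·(1) = 1 from the rest, must sum to zero.
n + 1 = 0, so n = -1.

-1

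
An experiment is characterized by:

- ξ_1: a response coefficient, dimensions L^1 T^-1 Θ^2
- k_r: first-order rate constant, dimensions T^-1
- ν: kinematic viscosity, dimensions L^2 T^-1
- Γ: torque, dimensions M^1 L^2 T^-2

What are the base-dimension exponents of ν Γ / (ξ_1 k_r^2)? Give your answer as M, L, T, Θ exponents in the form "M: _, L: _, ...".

M: 1, L: 3, T: 0, Θ: -2

Collect each base-dimension exponent across the product:
  M: −(0) − 2·(0) + (0) + (1) = 1
  L: −(1) − 2·(0) + (2) + (2) = 3
  T: −(-1) − 2·(-1) + (-1) + (-2) = 0
  Θ: −(2) − 2·(0) + (0) + (0) = -2
So the dimensions are [M L³ Θ⁻²].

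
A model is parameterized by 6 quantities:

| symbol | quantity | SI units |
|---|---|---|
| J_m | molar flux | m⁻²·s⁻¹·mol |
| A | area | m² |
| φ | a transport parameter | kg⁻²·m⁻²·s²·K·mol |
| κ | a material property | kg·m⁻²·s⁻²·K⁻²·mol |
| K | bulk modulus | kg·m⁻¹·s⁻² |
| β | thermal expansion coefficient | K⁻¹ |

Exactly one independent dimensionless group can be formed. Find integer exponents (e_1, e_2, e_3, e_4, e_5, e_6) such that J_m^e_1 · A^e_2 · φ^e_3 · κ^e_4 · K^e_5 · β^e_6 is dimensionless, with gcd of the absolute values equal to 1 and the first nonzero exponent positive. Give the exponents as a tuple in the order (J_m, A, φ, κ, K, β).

(4, -1, -2, -2, -2, 2)

M: e_1·(0) + e_2·(0) + e_3·(-2) + e_4·(1) + e_5·(1) + e_6·(0) = 0
L: e_1·(-2) + e_2·(2) + e_3·(-2) + e_4·(-2) + e_5·(-1) + e_6·(0) = 0
T: e_1·(-1) + e_2·(0) + e_3·(2) + e_4·(-2) + e_5·(-2) + e_6·(0) = 0
Θ: e_1·(0) + e_2·(0) + e_3·(1) + e_4·(-2) + e_5·(0) + e_6·(-1) = 0
N: e_1·(1) + e_2·(0) + e_3·(1) + e_4·(1) + e_5·(0) + e_6·(0) = 0
Solving this homogeneous linear system for the smallest-integer solution (first nonzero entry positive) gives (4, -1, -2, -2, -2, 2).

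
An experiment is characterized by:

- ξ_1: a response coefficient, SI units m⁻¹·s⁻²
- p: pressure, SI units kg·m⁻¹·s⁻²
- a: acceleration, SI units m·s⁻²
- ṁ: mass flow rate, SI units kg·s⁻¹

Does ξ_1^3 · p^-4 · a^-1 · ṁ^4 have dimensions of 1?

yes

Sum the exponent of each base dimension across the product:
  M: 3·[ξ_1]_M − 4·[p]_M − [a]_M + 4·[ṁ]_M = 3·(0) − 4·(1) − (0) + 4·(1) = 0
  L: 3·[ξ_1]_L − 4·[p]_L − [a]_L + 4·[ṁ]_L = 3·(-1) − 4·(-1) − (1) + 4·(0) = 0
  T: 3·[ξ_1]_T − 4·[p]_T − [a]_T + 4·[ṁ]_T = 3·(-2) − 4·(-2) − (-2) + 4·(-1) = 0
All base exponents vanish — dimensionless.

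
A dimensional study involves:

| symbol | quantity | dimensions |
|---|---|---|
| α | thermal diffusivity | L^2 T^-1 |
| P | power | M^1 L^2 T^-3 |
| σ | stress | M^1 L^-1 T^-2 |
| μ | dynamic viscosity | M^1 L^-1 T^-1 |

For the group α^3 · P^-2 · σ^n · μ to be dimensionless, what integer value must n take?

1

Balance the M exponent: (1)·n from σ, plus 3·(0) − 2·(1) + (1) = -1 from the rest, must sum to zero.
n − 1 = 0, so n = 1.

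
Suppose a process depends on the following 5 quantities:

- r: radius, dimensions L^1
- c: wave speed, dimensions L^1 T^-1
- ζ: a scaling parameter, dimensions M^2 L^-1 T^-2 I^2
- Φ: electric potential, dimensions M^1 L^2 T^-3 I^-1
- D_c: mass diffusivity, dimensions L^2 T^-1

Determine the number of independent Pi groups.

1

There are 5 variables and 4 base dimensions (M, L, T, I).
The dimension matrix has rank 4.
Independent dimensionless groups: 5 − 4 = 1.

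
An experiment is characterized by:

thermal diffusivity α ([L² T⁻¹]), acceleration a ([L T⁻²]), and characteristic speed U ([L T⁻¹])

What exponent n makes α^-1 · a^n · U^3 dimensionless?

Balance the L exponent: (1)·n from a, plus −(2) + 3·(1) = 1 from the rest, must sum to zero.
n + 1 = 0, so n = -1.

-1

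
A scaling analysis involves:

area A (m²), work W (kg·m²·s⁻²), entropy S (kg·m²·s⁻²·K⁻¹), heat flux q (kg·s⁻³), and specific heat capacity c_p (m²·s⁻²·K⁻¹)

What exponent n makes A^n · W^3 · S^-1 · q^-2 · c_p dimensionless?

-3

Balance the L exponent: (2)·n from A, plus 3·(2) − (2) − 2·(0) + (2) = 6 from the rest, must sum to zero.
2n + 6 = 0, so n = -3.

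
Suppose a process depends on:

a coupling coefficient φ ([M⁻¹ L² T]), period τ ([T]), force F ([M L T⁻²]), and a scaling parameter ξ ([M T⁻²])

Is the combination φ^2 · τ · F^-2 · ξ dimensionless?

Sum the exponent of each base dimension across the product:
  M: 2·[φ]_M + [τ]_M − 2·[F]_M + [ξ]_M = 2·(-1) + (0) − 2·(1) + (1) = -3
  L: 2·[φ]_L + [τ]_L − 2·[F]_L + [ξ]_L = 2·(2) + (0) − 2·(1) + (0) = 2
  T: 2·[φ]_T + [τ]_T − 2·[F]_T + [ξ]_T = 2·(1) + (1) − 2·(-2) + (-2) = 5
Net dimensions [M⁻³ L² T⁵] ≠ [1] — not dimensionless.

no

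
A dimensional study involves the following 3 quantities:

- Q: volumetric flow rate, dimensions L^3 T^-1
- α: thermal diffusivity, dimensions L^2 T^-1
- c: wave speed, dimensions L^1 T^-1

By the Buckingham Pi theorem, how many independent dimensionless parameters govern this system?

1

There are 3 variables and 2 base dimensions (L, T).
The dimension matrix has rank 2.
Independent dimensionless groups: 3 − 2 = 1.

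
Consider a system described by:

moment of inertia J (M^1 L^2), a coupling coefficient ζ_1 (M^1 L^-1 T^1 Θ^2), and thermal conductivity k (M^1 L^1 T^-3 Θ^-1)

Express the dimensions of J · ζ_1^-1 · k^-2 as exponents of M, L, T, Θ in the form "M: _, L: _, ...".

M: -2, L: 1, T: 5, Θ: 0

Collect each base-dimension exponent across the product:
  M: (1) − (1) − 2·(1) = -2
  L: (2) − (-1) − 2·(1) = 1
  T: (0) − (1) − 2·(-3) = 5
  Θ: (0) − (2) − 2·(-1) = 0
So the dimensions are [M⁻² L T⁵].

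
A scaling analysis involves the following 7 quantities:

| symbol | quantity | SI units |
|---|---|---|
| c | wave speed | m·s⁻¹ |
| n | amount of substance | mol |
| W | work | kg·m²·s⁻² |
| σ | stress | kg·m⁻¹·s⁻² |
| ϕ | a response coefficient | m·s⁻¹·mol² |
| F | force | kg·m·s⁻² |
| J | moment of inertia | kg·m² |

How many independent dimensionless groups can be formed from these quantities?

There are 7 variables and 4 base dimensions (M, L, T, N).
The dimension matrix has rank 4.
Independent dimensionless groups: 7 − 4 = 3.

3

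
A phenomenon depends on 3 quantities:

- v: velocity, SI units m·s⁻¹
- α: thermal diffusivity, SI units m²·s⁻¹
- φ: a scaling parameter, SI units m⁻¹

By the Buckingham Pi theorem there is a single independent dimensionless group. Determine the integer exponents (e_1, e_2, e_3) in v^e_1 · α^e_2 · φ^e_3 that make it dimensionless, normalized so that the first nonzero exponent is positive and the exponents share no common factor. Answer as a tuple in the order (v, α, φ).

(1, -1, -1)

L: e_1·(1) + e_2·(2) + e_3·(-1) = 0
T: e_1·(-1) + e_2·(-1) + e_3·(0) = 0
Solving this homogeneous linear system for the smallest-integer solution (first nonzero entry positive) gives (1, -1, -1).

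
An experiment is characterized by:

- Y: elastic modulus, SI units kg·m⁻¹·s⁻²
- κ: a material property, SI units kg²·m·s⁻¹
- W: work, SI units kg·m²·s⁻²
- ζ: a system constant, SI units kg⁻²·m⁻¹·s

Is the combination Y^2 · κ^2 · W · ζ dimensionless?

no

Sum the exponent of each base dimension across the product:
  M: 2·[Y]_M + 2·[κ]_M + [W]_M + [ζ]_M = 2·(1) + 2·(2) + (1) + (-2) = 5
  L: 2·[Y]_L + 2·[κ]_L + [W]_L + [ζ]_L = 2·(-1) + 2·(1) + (2) + (-1) = 1
  T: 2·[Y]_T + 2·[κ]_T + [W]_T + [ζ]_T = 2·(-2) + 2·(-1) + (-2) + (1) = -7
Net dimensions [M⁵ L T⁻⁷] ≠ [1] — not dimensionless.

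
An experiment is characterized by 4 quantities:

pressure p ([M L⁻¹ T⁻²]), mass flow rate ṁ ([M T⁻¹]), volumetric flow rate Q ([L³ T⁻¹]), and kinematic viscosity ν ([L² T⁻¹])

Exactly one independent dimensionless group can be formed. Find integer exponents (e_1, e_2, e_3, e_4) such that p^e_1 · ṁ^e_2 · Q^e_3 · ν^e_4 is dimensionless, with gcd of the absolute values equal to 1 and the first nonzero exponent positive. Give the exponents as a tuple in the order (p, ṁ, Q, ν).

M: e_1·(1) + e_2·(1) + e_3·(0) + e_4·(0) = 0
L: e_1·(-1) + e_2·(0) + e_3·(3) + e_4·(2) = 0
T: e_1·(-2) + e_2·(-1) + e_3·(-1) + e_4·(-1) = 0
Solving this homogeneous linear system for the smallest-integer solution (first nonzero entry positive) gives (1, -1, 3, -4).

(1, -1, 3, -4)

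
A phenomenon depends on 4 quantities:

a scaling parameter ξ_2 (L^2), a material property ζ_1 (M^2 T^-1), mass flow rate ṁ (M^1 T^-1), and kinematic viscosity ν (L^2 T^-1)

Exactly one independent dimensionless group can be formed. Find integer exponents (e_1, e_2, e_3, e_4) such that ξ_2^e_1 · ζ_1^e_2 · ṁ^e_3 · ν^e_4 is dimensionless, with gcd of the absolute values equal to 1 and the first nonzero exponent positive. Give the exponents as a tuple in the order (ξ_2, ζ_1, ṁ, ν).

(1, -1, 2, -1)

M: e_1·(0) + e_2·(2) + e_3·(1) + e_4·(0) = 0
L: e_1·(2) + e_2·(0) + e_3·(0) + e_4·(2) = 0
T: e_1·(0) + e_2·(-1) + e_3·(-1) + e_4·(-1) = 0
Solving this homogeneous linear system for the smallest-integer solution (first nonzero entry positive) gives (1, -1, 2, -1).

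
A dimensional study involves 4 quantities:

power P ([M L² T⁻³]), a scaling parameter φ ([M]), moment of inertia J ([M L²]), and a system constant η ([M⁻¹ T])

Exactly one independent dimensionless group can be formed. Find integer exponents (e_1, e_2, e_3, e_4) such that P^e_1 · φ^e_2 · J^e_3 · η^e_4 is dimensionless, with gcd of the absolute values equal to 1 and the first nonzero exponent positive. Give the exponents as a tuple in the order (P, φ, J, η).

(1, 3, -1, 3)

M: e_1·(1) + e_2·(1) + e_3·(1) + e_4·(-1) = 0
L: e_1·(2) + e_2·(0) + e_3·(2) + e_4·(0) = 0
T: e_1·(-3) + e_2·(0) + e_3·(0) + e_4·(1) = 0
Solving this homogeneous linear system for the smallest-integer solution (first nonzero entry positive) gives (1, 3, -1, 3).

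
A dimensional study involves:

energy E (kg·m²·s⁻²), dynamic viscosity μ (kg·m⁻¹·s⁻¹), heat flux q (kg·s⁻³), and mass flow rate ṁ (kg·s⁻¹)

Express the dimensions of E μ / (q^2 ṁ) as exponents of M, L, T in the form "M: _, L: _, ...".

M: -1, L: 1, T: 4

Collect each base-dimension exponent across the product:
  M: (1) + (1) − 2·(1) − (1) = -1
  L: (2) + (-1) − 2·(0) − (0) = 1
  T: (-2) + (-1) − 2·(-3) − (-1) = 4
So the dimensions are [M⁻¹ L T⁴].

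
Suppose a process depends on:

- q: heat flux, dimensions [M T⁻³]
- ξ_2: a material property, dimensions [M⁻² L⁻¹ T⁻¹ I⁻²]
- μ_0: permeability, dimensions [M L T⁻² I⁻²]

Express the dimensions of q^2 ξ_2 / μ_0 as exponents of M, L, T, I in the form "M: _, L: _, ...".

M: -1, L: -2, T: -5, I: 0

Collect each base-dimension exponent across the product:
  M: 2·(1) + (-2) − (1) = -1
  L: 2·(0) + (-1) − (1) = -2
  T: 2·(-3) + (-1) − (-2) = -5
  I: 2·(0) + (-2) − (-2) = 0
So the dimensions are [M⁻¹ L⁻² T⁻⁵].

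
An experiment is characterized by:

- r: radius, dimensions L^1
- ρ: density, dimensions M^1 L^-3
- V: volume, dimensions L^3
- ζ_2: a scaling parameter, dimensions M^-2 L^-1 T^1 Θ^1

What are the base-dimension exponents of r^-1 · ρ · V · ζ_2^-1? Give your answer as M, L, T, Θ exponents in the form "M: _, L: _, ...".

M: 3, L: 0, T: -1, Θ: -1

Collect each base-dimension exponent across the product:
  M: −(0) + (1) + (0) − (-2) = 3
  L: −(1) + (-3) + (3) − (-1) = 0
  T: −(0) + (0) + (0) − (1) = -1
  Θ: −(0) + (0) + (0) − (1) = -1
So the dimensions are [M³ T⁻¹ Θ⁻¹].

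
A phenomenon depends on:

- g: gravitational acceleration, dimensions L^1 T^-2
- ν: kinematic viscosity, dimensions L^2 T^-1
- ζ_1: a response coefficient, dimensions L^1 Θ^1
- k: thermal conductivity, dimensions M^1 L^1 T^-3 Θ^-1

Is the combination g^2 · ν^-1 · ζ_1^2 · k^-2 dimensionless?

Sum the exponent of each base dimension across the product:
  M: 2·[g]_M − [ν]_M + 2·[ζ_1]_M − 2·[k]_M = 2·(0) − (0) + 2·(0) − 2·(1) = -2
  L: 2·[g]_L − [ν]_L + 2·[ζ_1]_L − 2·[k]_L = 2·(1) − (2) + 2·(1) − 2·(1) = 0
  T: 2·[g]_T − [ν]_T + 2·[ζ_1]_T − 2·[k]_T = 2·(-2) − (-1) + 2·(0) − 2·(-3) = 3
  Θ: 2·[g]_Θ − [ν]_Θ + 2·[ζ_1]_Θ − 2·[k]_Θ = 2·(0) − (0) + 2·(1) − 2·(-1) = 4
Net dimensions [M⁻² T³ Θ⁴] ≠ [1] — not dimensionless.

no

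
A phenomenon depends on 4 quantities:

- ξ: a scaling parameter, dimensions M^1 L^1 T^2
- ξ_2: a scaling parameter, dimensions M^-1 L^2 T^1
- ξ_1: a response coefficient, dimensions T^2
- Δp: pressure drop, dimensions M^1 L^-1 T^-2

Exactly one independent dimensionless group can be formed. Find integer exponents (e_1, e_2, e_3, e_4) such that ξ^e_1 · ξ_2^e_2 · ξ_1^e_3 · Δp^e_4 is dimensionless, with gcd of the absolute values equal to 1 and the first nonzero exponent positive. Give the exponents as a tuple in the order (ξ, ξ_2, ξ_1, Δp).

(1, -2, -3, -3)

M: e_1·(1) + e_2·(-1) + e_3·(0) + e_4·(1) = 0
L: e_1·(1) + e_2·(2) + e_3·(0) + e_4·(-1) = 0
T: e_1·(2) + e_2·(1) + e_3·(2) + e_4·(-2) = 0
Solving this homogeneous linear system for the smallest-integer solution (first nonzero entry positive) gives (1, -2, -3, -3).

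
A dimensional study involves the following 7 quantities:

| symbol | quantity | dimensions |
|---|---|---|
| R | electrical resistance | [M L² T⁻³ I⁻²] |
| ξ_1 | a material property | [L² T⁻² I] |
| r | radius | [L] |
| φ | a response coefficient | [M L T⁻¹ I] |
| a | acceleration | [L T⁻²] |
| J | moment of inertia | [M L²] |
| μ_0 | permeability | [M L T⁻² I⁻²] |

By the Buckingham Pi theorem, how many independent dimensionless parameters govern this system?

3

There are 7 variables and 4 base dimensions (M, L, T, I).
The dimension matrix has rank 4.
Independent dimensionless groups: 7 − 4 = 3.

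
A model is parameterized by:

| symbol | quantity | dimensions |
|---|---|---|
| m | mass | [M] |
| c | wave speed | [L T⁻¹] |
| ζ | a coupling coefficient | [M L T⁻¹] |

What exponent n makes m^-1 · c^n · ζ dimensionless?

-1

Balance the L exponent: (1)·n from c, plus −(0) + (1) = 1 from the rest, must sum to zero.
n + 1 = 0, so n = -1.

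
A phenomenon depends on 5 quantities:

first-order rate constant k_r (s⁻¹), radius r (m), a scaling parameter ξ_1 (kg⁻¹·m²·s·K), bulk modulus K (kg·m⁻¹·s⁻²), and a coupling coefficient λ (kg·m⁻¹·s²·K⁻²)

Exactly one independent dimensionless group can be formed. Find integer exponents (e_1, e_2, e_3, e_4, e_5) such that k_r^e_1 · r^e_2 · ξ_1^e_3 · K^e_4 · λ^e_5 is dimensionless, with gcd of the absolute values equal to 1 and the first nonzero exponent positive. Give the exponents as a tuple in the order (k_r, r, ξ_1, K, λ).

(2, -2, 2, 1, 1)

M: e_1·(0) + e_2·(0) + e_3·(-1) + e_4·(1) + e_5·(1) = 0
L: e_1·(0) + e_2·(1) + e_3·(2) + e_4·(-1) + e_5·(-1) = 0
T: e_1·(-1) + e_2·(0) + e_3·(1) + e_4·(-2) + e_5·(2) = 0
Θ: e_1·(0) + e_2·(0) + e_3·(1) + e_4·(0) + e_5·(-2) = 0
Solving this homogeneous linear system for the smallest-integer solution (first nonzero entry positive) gives (2, -2, 2, 1, 1).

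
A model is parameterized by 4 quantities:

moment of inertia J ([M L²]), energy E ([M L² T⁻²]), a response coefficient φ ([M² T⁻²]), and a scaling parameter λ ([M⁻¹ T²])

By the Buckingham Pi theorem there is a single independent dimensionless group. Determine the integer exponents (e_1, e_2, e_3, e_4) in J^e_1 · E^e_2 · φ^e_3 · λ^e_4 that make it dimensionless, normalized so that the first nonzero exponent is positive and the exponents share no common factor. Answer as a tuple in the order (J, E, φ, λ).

(1, -1, -1, -2)

M: e_1·(1) + e_2·(1) + e_3·(2) + e_4·(-1) = 0
L: e_1·(2) + e_2·(2) + e_3·(0) + e_4·(0) = 0
T: e_1·(0) + e_2·(-2) + e_3·(-2) + e_4·(2) = 0
Solving this homogeneous linear system for the smallest-integer solution (first nonzero entry positive) gives (1, -1, -1, -2).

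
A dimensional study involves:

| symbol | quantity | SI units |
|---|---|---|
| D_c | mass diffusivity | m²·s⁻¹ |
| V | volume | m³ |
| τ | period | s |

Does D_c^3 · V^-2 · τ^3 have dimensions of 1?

Sum the exponent of each base dimension across the product:
  M: 3·[D_c]_M − 2·[V]_M + 3·[τ]_M = 3·(0) − 2·(0) + 3·(0) = 0
  L: 3·[D_c]_L − 2·[V]_L + 3·[τ]_L = 3·(2) − 2·(3) + 3·(0) = 0
  T: 3·[D_c]_T − 2·[V]_T + 3·[τ]_T = 3·(-1) − 2·(0) + 3·(1) = 0
All base exponents vanish — dimensionless.

yes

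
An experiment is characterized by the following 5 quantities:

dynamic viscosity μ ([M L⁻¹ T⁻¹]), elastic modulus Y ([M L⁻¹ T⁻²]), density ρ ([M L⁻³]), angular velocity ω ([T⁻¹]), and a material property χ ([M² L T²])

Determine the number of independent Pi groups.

There are 5 variables and 3 base dimensions (M, L, T).
The dimension matrix has rank 3.
Independent dimensionless groups: 5 − 3 = 2.

2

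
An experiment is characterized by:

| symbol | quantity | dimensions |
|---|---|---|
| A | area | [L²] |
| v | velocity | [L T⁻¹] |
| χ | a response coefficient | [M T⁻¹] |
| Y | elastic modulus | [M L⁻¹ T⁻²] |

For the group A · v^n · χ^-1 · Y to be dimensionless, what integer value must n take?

-1

Balance the L exponent: (1)·n from v, plus (2) − (0) + (-1) = 1 from the rest, must sum to zero.
n + 1 = 0, so n = -1.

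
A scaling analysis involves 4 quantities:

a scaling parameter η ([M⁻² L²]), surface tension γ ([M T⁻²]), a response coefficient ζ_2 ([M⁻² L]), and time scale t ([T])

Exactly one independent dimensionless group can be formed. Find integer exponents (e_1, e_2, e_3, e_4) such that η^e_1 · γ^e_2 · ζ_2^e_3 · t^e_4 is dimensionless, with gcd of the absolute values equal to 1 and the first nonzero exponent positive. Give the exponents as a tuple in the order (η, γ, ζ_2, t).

(1, -2, -2, -4)

M: e_1·(-2) + e_2·(1) + e_3·(-2) + e_4·(0) = 0
L: e_1·(2) + e_2·(0) + e_3·(1) + e_4·(0) = 0
T: e_1·(0) + e_2·(-2) + e_3·(0) + e_4·(1) = 0
Solving this homogeneous linear system for the smallest-integer solution (first nonzero entry positive) gives (1, -2, -2, -4).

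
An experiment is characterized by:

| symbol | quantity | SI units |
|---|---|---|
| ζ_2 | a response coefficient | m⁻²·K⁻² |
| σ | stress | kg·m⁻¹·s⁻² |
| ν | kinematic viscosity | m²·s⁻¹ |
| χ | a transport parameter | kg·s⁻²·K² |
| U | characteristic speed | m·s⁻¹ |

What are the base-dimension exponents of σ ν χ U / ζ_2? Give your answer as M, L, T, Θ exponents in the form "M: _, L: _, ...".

Collect each base-dimension exponent across the product:
  M: −(0) + (1) + (0) + (1) + (0) = 2
  L: −(-2) + (-1) + (2) + (0) + (1) = 4
  T: −(0) + (-2) + (-1) + (-2) + (-1) = -6
  Θ: −(-2) + (0) + (0) + (2) + (0) = 4
So the dimensions are [M² L⁴ T⁻⁶ Θ⁴].

M: 2, L: 4, T: -6, Θ: 4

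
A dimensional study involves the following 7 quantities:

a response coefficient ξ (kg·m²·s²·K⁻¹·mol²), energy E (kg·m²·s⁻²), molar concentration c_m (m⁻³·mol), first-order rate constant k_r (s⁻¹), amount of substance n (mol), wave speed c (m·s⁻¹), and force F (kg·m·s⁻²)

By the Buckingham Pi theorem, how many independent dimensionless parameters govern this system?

2

There are 7 variables and 5 base dimensions (M, L, T, Θ, N).
The dimension matrix has rank 5.
Independent dimensionless groups: 7 − 5 = 2.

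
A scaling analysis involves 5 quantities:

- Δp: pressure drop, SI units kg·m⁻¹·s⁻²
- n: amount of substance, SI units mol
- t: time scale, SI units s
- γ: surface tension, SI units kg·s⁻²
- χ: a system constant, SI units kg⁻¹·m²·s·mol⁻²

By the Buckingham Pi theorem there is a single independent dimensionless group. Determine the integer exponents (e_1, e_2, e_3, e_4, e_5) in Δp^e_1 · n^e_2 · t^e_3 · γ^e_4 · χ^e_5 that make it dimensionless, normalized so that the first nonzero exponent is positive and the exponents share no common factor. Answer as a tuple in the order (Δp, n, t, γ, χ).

M: e_1·(1) + e_2·(0) + e_3·(0) + e_4·(1) + e_5·(-1) = 0
L: e_1·(-1) + e_2·(0) + e_3·(0) + e_4·(0) + e_5·(2) = 0
T: e_1·(-2) + e_2·(0) + e_3·(1) + e_4·(-2) + e_5·(1) = 0
N: e_1·(0) + e_2·(1) + e_3·(0) + e_4·(0) + e_5·(-2) = 0
Solving this homogeneous linear system for the smallest-integer solution (first nonzero entry positive) gives (2, 2, 1, -1, 1).

(2, 2, 1, -1, 1)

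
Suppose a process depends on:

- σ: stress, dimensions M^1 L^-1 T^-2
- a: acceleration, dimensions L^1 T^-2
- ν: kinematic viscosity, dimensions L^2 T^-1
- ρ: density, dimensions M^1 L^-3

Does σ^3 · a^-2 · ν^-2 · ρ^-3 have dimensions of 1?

Sum the exponent of each base dimension across the product:
  M: 3·[σ]_M − 2·[a]_M − 2·[ν]_M − 3·[ρ]_M = 3·(1) − 2·(0) − 2·(0) − 3·(1) = 0
  L: 3·[σ]_L − 2·[a]_L − 2·[ν]_L − 3·[ρ]_L = 3·(-1) − 2·(1) − 2·(2) − 3·(-3) = 0
  T: 3·[σ]_T − 2·[a]_T − 2·[ν]_T − 3·[ρ]_T = 3·(-2) − 2·(-2) − 2·(-1) − 3·(0) = 0
  Θ: 3·[σ]_Θ − 2·[a]_Θ − 2·[ν]_Θ − 3·[ρ]_Θ = 3·(0) − 2·(0) − 2·(0) − 3·(0) = 0
All base exponents vanish — dimensionless.

yes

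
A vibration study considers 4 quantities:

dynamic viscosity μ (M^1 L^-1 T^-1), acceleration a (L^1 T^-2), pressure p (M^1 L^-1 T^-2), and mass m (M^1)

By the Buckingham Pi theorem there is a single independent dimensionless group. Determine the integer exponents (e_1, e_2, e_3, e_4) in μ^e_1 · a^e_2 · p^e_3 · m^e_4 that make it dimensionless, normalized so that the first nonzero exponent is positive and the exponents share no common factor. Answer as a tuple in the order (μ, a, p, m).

(4, 1, -3, -1)

M: e_1·(1) + e_2·(0) + e_3·(1) + e_4·(1) = 0
L: e_1·(-1) + e_2·(1) + e_3·(-1) + e_4·(0) = 0
T: e_1·(-1) + e_2·(-2) + e_3·(-2) + e_4·(0) = 0
Solving this homogeneous linear system for the smallest-integer solution (first nonzero entry positive) gives (4, 1, -3, -1).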